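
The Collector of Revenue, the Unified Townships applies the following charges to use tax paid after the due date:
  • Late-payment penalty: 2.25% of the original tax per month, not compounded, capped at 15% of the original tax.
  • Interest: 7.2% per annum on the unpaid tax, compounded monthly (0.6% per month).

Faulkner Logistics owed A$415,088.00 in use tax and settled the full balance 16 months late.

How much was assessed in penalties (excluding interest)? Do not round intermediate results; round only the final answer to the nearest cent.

A$62,263.20

Penalty (uncapped): 16 × 2.25% × A$415,088.00 = A$149,431.68; cap = 15% × A$415,088.00 = A$62,263.20 → penalty = A$62,263.20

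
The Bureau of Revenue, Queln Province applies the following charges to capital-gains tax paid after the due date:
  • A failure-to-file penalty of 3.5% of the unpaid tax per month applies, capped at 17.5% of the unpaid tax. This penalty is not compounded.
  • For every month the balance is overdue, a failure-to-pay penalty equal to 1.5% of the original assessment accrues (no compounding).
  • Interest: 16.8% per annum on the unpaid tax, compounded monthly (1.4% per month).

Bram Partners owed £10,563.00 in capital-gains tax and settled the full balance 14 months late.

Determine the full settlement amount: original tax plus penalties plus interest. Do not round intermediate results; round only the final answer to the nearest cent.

£16,899.47

Failure-to-file: 14 × 3.5% × £10,563.00 = £5,175.87, capped at 17.5% × £10,563.00 = £1,848.53…
Failure-to-pay penalty = 1.5% × £10,563.00 × 14 mo = £2,218.23
Interest: £10,563.00 × ((1 + 0.014)^14 − 1) = £10,563.00 × 0.2148744… = £2,269.7180…
Total = £10,563.00 + £4,066.7550 + £2,269.7180… = £16,899.47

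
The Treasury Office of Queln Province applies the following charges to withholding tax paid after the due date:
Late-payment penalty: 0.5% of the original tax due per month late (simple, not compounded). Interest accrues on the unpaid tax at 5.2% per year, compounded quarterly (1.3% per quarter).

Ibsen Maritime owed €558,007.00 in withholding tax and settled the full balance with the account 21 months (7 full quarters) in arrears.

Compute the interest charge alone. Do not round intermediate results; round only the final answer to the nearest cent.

Interest: €558,007.00 × ((1 + 0.013)^7 − 1) = €558,007.00 × 0.0946269… = €52,802.4740…

€52,802.47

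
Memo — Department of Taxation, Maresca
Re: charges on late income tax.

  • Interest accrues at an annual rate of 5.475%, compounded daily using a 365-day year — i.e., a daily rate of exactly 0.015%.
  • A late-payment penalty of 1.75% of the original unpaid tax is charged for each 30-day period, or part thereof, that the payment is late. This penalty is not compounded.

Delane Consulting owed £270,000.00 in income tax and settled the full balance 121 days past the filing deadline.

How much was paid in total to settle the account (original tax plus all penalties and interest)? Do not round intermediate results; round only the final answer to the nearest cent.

£298,569.87

Penalty periods: ⌈121/30⌉ = 5; penalty = 5 × 1.75% × £270,000.00 = £23,625.00
Interest: £270,000.00 × ((1 + 0.00015)^121 − 1) = £270,000.00 × 0.01831433… = £4,944.8681…
Total = £270,000.00 + £23,625.0000 + £4,944.8681… = £298,569.87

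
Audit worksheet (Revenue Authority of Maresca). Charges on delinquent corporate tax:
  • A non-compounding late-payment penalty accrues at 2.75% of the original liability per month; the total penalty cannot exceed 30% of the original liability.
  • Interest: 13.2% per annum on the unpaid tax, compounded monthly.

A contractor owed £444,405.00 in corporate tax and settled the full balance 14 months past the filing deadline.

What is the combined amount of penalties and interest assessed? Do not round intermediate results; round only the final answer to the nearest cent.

Penalty (uncapped): 14 × 2.75% × £444,405.00 = £171,095.93…; cap = 30% × £444,405.00 = £133,321.50 → penalty = £133,321.50
Interest (13.2%/yr ÷ 12 = 1.1%/month): £444,405.00 × ((1 + 0.011)^14 − 1) = £73,553.6793…
Penalties + interest = £133,321.5000 + £73,553.6793… = £206,875.18

£206,875.18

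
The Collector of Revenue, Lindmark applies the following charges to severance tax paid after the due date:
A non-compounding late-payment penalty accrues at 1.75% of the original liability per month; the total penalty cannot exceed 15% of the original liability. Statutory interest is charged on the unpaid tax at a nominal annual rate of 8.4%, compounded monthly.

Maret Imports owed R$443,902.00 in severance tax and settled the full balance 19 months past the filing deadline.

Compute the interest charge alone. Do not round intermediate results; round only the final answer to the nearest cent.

Interest (8.4%/yr ÷ 12 = 0.7%/month): R$443,902.00 × ((1 + 0.007)^19 − 1) = R$62,910.1785…

R$62,910.18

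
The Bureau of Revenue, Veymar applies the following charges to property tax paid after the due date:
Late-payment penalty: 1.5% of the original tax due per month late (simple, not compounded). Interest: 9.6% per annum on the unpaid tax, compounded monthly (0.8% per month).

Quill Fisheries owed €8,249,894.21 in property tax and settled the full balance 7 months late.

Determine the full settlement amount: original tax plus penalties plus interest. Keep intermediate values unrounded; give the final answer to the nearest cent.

€9,589,364.06

Late-payment penalty: 7 × 1.5% × €8,249,894.21 = €866,238.89…
Interest: €8,249,894.21 × ((1 + 0.008)^7 − 1) = €8,249,894.21 × 0.0573621… = €473,230.9601…
Total = €8,249,894.21 + €866,238.8921… + €473,230.9601… = €9,589,364.06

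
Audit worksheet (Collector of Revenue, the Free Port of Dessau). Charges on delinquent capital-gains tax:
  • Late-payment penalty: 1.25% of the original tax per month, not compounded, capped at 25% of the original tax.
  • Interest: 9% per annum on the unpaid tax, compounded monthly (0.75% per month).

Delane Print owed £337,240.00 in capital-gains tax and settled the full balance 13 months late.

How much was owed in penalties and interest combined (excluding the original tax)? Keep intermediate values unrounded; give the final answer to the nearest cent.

Penalty: 13 × 1.25% × £337,240.00 = £54,801.50 (below the 25% cap of £84,310.00)
Interest: £337,240.00 × ((1 + 0.0075)^13 − 1) = £337,240.00 × 0.1020104… = £34,402.0040…
Penalties + interest = £54,801.5000 + £34,402.0040… = £89,203.50

£89,203.50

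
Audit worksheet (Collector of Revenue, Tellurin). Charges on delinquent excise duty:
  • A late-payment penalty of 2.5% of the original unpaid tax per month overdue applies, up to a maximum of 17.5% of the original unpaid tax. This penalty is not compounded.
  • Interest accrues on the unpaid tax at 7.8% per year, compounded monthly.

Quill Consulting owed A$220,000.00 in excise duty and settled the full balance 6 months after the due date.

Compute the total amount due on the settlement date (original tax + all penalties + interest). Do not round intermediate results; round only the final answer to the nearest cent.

Penalty: 6 × 2.5% × A$220,000.00 = A$33,000.00 (below the 17.5% cap of A$38,500.00)
Interest (7.8%/yr ÷ 12 = 0.65%/month): A$220,000.00 × ((1 + 0.0065)^6 − 1) = A$8,720.6393…
Total = A$220,000.00 + A$33,000.0000 + A$8,720.6393… = A$261,720.64

A$261,720.64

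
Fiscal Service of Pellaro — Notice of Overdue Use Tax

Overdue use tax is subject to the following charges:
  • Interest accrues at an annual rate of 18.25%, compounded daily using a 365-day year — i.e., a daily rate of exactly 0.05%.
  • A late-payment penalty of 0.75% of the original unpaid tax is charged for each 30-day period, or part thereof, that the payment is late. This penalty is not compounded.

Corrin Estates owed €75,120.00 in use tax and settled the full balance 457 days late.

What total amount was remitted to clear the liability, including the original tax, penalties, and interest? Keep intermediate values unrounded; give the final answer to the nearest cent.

Penalty periods: ⌈457/30⌉ = 16; penalty = 16 × 0.75% × €75,120.00 = €9,014.40
Interest: €75,120.00 × ((1 + 0.0005)^457 − 1) = €75,120.00 × 0.25664176… = €19,278.9291…
Total = €75,120.00 + €9,014.4000 + €19,278.9291… = €103,413.33

€103,413.33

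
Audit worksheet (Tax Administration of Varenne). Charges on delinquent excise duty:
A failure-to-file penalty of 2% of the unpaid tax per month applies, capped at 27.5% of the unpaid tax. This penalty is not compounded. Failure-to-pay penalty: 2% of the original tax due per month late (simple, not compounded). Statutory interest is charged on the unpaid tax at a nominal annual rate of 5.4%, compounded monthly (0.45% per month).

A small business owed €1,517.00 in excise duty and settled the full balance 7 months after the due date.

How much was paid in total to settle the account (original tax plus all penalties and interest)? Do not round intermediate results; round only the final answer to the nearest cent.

Failure-to-file: 7 × 2% × €1,517.00 = €212.38 (under the 27.5% cap)
Failure-to-pay penalty: 7 × 2% × €1,517.00 = €212.38
Interest: €1,517.00 × ((1 + 0.0045)^7 − 1) = €1,517.00 × 0.0319285… = €48.4355…
Total = €1,517.00 + €424.7600 + €48.4355… = €1,990.20

€1,990.20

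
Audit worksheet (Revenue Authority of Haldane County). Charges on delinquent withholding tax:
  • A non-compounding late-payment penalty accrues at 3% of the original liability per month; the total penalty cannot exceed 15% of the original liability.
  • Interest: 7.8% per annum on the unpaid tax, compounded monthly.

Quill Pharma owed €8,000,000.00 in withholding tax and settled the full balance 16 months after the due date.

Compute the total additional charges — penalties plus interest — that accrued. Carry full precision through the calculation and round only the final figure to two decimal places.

Penalty (uncapped): 16 × 3% × €8,000,000.00 = €3,840,000.00; cap = 15% × €8,000,000.00 = €1,200,000.00 → penalty = €1,200,000.00
Interest (7.8%/yr ÷ 12 = 0.65%/month): €8,000,000.00 × ((1 + 0.0065)^16 − 1) = €873,816.7208…
Penalties + interest = €1,200,000.0000 + €873,816.7208… = €2,073,816.72

€2,073,816.72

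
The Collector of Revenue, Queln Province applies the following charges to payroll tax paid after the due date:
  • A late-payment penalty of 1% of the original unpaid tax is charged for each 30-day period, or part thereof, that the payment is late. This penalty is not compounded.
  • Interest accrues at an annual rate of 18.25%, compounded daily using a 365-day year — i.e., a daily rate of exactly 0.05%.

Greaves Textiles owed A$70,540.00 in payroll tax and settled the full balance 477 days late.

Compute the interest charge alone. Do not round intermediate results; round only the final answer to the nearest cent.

A$18,994.17

Interest: A$70,540.00 × ((1 + 0.0005)^477 − 1) = A$70,540.00 × 0.26926805… = A$18,994.1682…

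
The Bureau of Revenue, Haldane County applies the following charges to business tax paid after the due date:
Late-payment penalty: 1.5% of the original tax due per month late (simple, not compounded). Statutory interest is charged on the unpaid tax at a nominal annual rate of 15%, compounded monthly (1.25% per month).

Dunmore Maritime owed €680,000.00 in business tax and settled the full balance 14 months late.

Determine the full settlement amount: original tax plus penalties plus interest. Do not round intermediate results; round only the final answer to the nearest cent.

Late-payment penalty = 1.5% × €680,000.00 × 14 mo = €142,800.00
Interest: €680,000.00 × ((1 + 0.0125)^14 − 1) = €680,000.00 × 0.1899547… = €129,169.2290…
Total = €680,000.00 + €142,800.0000 + €129,169.2290… = €951,969.23

€951,969.23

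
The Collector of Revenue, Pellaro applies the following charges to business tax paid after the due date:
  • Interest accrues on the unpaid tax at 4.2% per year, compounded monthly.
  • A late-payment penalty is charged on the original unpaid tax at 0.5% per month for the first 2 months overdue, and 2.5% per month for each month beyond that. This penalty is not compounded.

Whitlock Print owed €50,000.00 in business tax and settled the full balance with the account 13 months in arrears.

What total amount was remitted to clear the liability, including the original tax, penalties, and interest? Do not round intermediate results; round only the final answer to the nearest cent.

Penalty, months 1–2: 2 × 0.5% × €50,000.00 = €500.00
Penalty, months 3–13: 11 × 2.5% × €50,000.00 = €13,750.00
Interest (4.2%/yr ÷ 12 = 0.35%/month): €50,000.00 × ((1 + 0.0035)^13 − 1) = €2,323.3935…
Total = €50,000.00 + €14,250.0000 + €2,323.3935… = €66,573.39

€66,573.39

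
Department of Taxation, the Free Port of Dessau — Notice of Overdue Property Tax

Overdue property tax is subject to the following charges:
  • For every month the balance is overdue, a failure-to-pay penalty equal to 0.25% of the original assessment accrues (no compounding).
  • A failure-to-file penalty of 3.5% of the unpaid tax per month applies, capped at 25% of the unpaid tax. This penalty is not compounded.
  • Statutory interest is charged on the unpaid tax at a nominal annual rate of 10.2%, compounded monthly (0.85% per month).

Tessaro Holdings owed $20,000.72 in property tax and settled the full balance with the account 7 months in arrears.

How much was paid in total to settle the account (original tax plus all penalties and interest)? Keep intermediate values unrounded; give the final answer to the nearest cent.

Failure-to-file: 7 × 3.5% × $20,000.72 = $4,900.18… (under the 25% cap)
Failure-to-pay penalty = 0.25% × $20,000.72 × 7 mo = $350.01…
Interest: $20,000.72 × ((1 + 0.0085)^7 − 1) = $20,000.72 × 0.0610389… = $1,220.8225…
Total = $20,000.72 + $5,250.1890 + $1,220.8225… = $26,471.73

$26,471.73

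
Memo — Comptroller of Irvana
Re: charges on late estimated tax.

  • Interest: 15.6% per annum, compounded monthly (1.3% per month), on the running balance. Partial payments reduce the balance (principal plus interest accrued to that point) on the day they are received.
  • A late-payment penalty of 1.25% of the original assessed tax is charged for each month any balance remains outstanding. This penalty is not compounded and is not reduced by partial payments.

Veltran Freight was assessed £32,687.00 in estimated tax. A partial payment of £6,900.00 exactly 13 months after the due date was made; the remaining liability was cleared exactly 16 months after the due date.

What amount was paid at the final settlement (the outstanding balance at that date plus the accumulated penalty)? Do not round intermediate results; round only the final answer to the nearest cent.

Balance at month 13: £32,687.0000 × (1 + 0.013)^13 = £38,663.2050…
After £6,900.00 payment: £38,663.2050… − £6,900.00 = £31,763.2050…
Balance at month 16: £31,763.2050… × (1 + 0.013)^3 = £33,018.1438…
Penalty: 16 × 1.25% × £32,687.00 = £6,537.40
Final settlement = outstanding balance + penalty = £33,018.1438… + £6,537.40 = £39,555.54

£39,555.54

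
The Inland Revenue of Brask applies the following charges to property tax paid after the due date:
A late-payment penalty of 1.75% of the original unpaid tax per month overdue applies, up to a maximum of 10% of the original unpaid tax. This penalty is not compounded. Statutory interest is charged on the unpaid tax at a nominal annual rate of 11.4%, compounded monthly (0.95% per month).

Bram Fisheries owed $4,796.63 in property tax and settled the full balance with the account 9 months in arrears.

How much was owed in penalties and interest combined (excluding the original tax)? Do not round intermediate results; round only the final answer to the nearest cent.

$905.71

Penalty (uncapped): 9 × 1.75% × $4,796.63 = $755.47…; cap = 10% × $4,796.63 = $479.66… → penalty = $479.66…
Interest: $4,796.63 × ((1 + 0.0095)^9 − 1) = $4,796.63 × 0.0888221… = $426.0465…
Penalties + interest = $479.6630 + $426.0465… = $905.71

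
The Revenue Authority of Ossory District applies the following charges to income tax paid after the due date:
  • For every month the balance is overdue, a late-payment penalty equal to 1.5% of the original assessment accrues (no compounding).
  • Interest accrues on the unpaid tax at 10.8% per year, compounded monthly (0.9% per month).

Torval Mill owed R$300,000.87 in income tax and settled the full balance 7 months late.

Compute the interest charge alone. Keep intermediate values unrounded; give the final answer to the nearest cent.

R$19,418.08

Interest: R$300,000.87 × ((1 + 0.009)^7 − 1) = R$300,000.87 × 0.0647267… = R$19,418.0801…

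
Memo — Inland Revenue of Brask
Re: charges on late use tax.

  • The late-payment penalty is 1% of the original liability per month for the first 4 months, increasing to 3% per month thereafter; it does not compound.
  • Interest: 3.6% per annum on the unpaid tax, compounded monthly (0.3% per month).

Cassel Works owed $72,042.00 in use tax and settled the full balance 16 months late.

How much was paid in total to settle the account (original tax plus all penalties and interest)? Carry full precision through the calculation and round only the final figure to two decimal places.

Penalty, months 1–4: 4 × 1% × $72,042.00 = $2,881.68
Penalty, months 5–16: 12 × 3% × $72,042.00 = $25,935.12
Interest: $72,042.00 × ((1 + 0.003)^16 − 1) = $72,042.00 × 0.0490953… = $3,536.9213…
Total = $72,042.00 + $28,816.8000 + $3,536.9213… = $104,395.72

$104,395.72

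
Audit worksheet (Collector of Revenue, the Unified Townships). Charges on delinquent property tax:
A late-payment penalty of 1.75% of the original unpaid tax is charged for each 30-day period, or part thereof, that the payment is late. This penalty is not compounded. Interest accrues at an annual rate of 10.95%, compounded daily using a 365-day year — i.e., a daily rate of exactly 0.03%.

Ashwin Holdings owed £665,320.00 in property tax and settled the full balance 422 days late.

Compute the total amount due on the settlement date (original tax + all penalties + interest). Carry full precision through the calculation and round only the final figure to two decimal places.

Penalty periods: ⌈422/30⌉ = 15; penalty = 15 × 1.75% × £665,320.00 = £174,646.50
Interest: £665,320.00 × ((1 + 0.0003)^422 − 1) = £665,320.00 × 0.13494139… = £89,779.2078…
Total = £665,320.00 + £174,646.5000 + £89,779.2078… = £929,745.71

£929,745.71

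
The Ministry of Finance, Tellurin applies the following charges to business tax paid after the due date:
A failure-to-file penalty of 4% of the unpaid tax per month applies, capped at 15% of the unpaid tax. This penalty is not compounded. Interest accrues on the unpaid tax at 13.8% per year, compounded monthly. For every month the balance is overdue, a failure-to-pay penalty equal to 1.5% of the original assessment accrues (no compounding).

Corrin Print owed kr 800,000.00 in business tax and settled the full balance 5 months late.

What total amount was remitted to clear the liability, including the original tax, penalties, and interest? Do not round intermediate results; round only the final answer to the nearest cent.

Failure-to-file: 5 × 4% × kr 800,000.00 = kr 160,000.00, capped at 15% × kr 800,000.00 = kr 120,000.00
Failure-to-pay penalty = 1.5% × kr 800,000.00 × 5 mo = kr 60,000.00
Interest (13.8%/yr ÷ 12 = 1.15%/month): kr 800,000.00 × ((1 + 0.0115)^5 − 1) = kr 47,070.2371…
Total = kr 800,000.00 + kr 180,000.0000 + kr 47,070.2371… = kr 1,027,070.24

kr 1,027,070.24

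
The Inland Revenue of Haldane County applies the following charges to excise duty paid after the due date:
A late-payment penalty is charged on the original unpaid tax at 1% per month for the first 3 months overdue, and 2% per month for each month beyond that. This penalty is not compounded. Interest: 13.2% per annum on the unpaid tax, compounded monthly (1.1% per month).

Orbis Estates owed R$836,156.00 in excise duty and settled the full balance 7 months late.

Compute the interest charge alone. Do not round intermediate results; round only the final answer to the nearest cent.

R$66,548.07

Interest: R$836,156.00 × ((1 + 0.011)^7 − 1) = R$836,156.00 × 0.0795881… = R$66,548.0680…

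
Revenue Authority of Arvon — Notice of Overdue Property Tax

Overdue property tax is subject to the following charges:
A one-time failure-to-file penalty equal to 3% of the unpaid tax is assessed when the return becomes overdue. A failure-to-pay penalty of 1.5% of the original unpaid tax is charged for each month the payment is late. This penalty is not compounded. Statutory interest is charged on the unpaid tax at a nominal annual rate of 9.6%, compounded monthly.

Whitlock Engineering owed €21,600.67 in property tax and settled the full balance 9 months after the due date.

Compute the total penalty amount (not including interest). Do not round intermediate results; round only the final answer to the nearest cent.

Failure-to-file penalty: 3% × €21,600.67 = €648.02…
Failure-to-pay penalty: 9 × 1.5% × €21,600.67 = €2,916.09…
Total penalty = €648.02… + €2,916.09… = €3,564.11

€3,564.11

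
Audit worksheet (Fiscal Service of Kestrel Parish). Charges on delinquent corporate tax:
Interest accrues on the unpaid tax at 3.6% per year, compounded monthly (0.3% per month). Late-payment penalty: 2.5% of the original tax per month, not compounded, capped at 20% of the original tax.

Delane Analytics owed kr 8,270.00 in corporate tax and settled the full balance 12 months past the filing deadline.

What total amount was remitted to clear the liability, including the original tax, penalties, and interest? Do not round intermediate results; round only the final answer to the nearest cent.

kr 10,226.68

Penalty (uncapped): 12 × 2.5% × kr 8,270.00 = kr 2,481.00; cap = 20% × kr 8,270.00 = kr 1,654.00 → penalty = kr 1,654.00
Interest: kr 8,270.00 × ((1 + 0.003)^12 − 1) = kr 8,270.00 × 0.0366000… = kr 302.6818…
Total = kr 8,270.00 + kr 1,654.0000 + kr 302.6818… = kr 10,226.68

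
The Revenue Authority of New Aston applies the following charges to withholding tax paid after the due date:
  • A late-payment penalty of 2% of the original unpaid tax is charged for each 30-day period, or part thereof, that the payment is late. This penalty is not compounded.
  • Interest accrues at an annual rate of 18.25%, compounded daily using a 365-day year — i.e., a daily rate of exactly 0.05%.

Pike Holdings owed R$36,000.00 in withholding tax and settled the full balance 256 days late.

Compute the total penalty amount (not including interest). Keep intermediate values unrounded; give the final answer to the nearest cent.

Penalty periods: ⌈256/30⌉ = 9; penalty = 9 × 2% × R$36,000.00 = R$6,480.00

R$6,480.00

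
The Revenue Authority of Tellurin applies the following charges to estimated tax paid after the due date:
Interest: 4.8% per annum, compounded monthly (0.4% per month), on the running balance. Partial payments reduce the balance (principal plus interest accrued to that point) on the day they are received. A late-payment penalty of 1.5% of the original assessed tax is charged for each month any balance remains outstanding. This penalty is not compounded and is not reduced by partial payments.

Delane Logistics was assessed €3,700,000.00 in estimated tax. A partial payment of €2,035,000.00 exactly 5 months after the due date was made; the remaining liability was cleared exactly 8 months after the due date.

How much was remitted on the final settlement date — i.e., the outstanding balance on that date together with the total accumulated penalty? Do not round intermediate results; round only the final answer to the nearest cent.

Balance at month 5: €3,700,000.0000 × (1 + 0.004)^5 = €3,774,594.3727…
After €2,035,000.00 payment: €3,774,594.3727… − €2,035,000.00 = €1,739,594.3727…
Balance at month 8: €1,739,594.3727… × (1 + 0.004)^3 = €1,760,553.1171…
Penalty: 8 × 1.5% × €3,700,000.00 = €444,000.00
Final settlement = outstanding balance + penalty = €1,760,553.1171… + €444,000.00 = €2,204,553.12

€2,204,553.12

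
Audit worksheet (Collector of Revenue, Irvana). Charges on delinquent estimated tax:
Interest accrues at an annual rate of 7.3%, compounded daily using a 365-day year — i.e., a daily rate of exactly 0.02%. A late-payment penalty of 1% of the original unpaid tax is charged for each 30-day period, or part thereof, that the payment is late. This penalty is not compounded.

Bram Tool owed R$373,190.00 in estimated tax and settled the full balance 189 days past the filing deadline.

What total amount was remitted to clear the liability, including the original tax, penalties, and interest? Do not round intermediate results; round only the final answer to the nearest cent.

Penalty periods: ⌈189/30⌉ = 7; penalty = 7 × 1% × R$373,190.00 = R$26,123.30
Interest: R$373,190.00 × ((1 + 0.0002)^189 − 1) = R$373,190.00 × 0.03851958… = R$14,375.1229…
Total = R$373,190.00 + R$26,123.3000 + R$14,375.1229… = R$413,688.42

R$413,688.42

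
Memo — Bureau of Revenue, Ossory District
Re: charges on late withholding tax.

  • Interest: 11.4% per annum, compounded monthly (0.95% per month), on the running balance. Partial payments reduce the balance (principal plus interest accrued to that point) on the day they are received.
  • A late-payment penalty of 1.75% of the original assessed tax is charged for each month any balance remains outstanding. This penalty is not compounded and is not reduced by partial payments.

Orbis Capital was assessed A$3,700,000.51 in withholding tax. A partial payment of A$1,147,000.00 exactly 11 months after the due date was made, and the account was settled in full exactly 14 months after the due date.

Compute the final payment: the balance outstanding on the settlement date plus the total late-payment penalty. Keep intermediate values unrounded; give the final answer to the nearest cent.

Balance at month 11: A$3,700,000.5100 × (1 + 0.0095)^11 = A$4,105,549.9470…
After A$1,147,000.00 payment: A$4,105,549.9470… − A$1,147,000.00 = A$2,958,549.9470…
Balance at month 14: A$2,958,549.9470… × (1 + 0.0095)^3 = A$3,043,672.1845…
Penalty: 14 × 1.75% × A$3,700,000.51 = A$906,500.12…
Final settlement = outstanding balance + penalty = A$3,043,672.1845… + A$906,500.12… = A$3,950,172.31

A$3,950,172.31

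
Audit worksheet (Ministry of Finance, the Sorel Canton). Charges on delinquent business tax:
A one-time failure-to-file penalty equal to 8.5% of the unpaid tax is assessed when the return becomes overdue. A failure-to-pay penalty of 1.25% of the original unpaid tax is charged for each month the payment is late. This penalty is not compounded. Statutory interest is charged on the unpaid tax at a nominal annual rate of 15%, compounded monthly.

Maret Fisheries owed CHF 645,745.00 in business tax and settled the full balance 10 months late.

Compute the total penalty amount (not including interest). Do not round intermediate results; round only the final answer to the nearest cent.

Failure-to-file penalty: 8.5% × CHF 645,745.00 = CHF 54,888.33…
Failure-to-pay penalty = 1.25% × CHF 645,745.00 × 10 mo = CHF 80,718.13…
Total penalty = CHF 54,888.33… + CHF 80,718.13… = CHF 135,606.45

CHF 135,606.45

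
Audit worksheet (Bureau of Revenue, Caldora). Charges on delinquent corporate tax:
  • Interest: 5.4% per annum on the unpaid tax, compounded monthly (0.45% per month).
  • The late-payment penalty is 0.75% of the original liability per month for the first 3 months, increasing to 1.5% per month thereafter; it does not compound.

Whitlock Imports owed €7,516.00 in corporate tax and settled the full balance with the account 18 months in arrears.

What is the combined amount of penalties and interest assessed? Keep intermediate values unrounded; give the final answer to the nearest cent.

€2,492.86

Penalty, months 1–3: 3 × 0.75% × €7,516.00 = €169.11
Penalty, months 4–18: 15 × 1.5% × €7,516.00 = €1,691.10
Interest: €7,516.00 × ((1 + 0.0045)^18 − 1) = €7,516.00 × 0.0841739… = €632.6509…
Penalties + interest = €1,860.2100 + €632.6509… = €2,492.86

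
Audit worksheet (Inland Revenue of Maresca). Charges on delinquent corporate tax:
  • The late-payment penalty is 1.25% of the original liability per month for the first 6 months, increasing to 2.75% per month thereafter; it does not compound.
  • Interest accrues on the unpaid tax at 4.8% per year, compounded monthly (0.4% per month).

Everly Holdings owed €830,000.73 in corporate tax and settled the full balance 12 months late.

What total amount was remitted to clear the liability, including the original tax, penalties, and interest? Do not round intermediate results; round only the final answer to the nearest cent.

€1,069,929.21

Penalty, months 1–6: 6 × 1.25% × €830,000.73 = €62,250.05…
Penalty, months 7–12: 6 × 2.75% × €830,000.73 = €136,950.12…
Interest: €830,000.73 × ((1 + 0.004)^12 − 1) = €830,000.73 × 0.0490702… = €40,728.3081…
Total = €830,000.73 + €199,200.1752 + €40,728.3081… = €1,069,929.21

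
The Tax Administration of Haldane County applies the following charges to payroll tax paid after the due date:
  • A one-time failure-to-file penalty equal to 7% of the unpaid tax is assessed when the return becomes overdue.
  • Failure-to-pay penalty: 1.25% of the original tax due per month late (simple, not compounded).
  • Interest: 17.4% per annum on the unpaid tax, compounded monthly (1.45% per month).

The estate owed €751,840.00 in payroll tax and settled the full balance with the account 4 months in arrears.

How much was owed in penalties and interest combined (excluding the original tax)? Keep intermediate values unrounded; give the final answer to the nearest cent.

Failure-to-file penalty: 7% × €751,840.00 = €52,628.80
Failure-to-pay penalty = 1.25% × €751,840.00 × 4 mo = €37,592.00
Interest: €751,840.00 × ((1 + 0.0145)^4 − 1) = €751,840.00 × 0.0592737… = €44,564.3677…
Penalties + interest = €90,220.8000 + €44,564.3677… = €134,785.17

€134,785.17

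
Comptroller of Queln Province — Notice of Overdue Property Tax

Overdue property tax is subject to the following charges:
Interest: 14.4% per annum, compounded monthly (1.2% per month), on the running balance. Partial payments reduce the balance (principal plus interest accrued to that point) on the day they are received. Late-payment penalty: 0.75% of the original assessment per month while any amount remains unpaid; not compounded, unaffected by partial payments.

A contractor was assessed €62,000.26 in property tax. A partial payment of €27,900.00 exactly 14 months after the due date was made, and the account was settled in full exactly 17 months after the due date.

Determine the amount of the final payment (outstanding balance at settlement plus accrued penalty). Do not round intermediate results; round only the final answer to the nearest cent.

Balance at month 14: €62,000.2600 × (1 + 0.012)^14 = €73,269.0711…
After €27,900.00 payment: €73,269.0711… − €27,900.00 = €45,369.0711…
Balance at month 17: €45,369.0711… × (1 + 0.012)^3 = €47,022.0355…
Penalty: 17 × 0.75% × €62,000.26 = €7,905.03…
Final settlement = outstanding balance + penalty = €47,022.0355… + €7,905.03… = €54,927.07

€54,927.07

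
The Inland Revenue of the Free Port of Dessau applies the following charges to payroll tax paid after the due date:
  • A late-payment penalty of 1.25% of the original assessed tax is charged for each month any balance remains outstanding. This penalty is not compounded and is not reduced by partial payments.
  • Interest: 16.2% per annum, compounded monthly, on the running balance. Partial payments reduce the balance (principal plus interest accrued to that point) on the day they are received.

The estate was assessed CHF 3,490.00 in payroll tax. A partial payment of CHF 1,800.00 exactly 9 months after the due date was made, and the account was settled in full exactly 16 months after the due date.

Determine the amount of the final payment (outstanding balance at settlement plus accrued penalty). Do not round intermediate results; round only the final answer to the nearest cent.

CHF 3,046.05

Monthly rate = 16.2% ÷ 12 = 1.35%
Balance at month 9: CHF 3,490.0000 × (1 + 0.0135)^9 = CHF 3,937.6690…
After CHF 1,800.00 payment: CHF 3,937.6690… − CHF 1,800.00 = CHF 2,137.6690…
Balance at month 16: CHF 2,137.6690… × (1 + 0.0135)^7 = CHF 2,348.0467…
Penalty: 16 × 1.25% × CHF 3,490.00 = CHF 698.00
Final settlement = outstanding balance + penalty = CHF 2,348.0467… + CHF 698.00 = CHF 3,046.05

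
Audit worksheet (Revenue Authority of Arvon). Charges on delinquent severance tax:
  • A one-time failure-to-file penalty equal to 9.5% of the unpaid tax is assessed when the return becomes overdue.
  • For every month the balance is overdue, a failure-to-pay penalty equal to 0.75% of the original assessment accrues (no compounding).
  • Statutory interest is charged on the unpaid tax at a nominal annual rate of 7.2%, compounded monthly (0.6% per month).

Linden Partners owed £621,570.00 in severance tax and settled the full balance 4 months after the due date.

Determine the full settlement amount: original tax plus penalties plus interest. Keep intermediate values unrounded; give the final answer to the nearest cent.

£714,318.73

Failure-to-file penalty: 9.5% × £621,570.00 = £59,049.15
Failure-to-pay penalty = 0.75% × £621,570.00 × 4 mo = £18,647.10
Interest: £621,570.00 × ((1 + 0.006)^4 − 1) = £621,570.00 × 0.0242169… = £15,052.4770…
Total = £621,570.00 + £77,696.2500 + £15,052.4770… = £714,318.73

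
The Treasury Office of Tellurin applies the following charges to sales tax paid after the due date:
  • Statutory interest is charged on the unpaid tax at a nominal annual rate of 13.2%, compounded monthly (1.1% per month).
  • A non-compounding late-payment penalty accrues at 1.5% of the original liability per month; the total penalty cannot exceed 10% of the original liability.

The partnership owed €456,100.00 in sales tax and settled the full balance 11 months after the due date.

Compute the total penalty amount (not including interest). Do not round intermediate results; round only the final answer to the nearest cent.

€45,610.00

Penalty (uncapped): 11 × 1.5% × €456,100.00 = €75,256.50; cap = 10% × €456,100.00 = €45,610.00 → penalty = €45,610.00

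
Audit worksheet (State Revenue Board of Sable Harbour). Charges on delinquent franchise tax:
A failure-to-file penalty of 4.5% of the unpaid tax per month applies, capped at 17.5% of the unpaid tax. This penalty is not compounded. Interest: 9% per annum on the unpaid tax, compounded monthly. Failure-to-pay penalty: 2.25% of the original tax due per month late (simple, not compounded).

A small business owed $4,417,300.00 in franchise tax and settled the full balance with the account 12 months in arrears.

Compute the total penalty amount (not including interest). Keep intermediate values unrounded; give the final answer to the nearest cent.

$1,965,698.50

Failure-to-file: 12 × 4.5% × $4,417,300.00 = $2,385,342.00, capped at 17.5% × $4,417,300.00 = $773,027.50
Failure-to-pay penalty: 12 × 2.25% × $4,417,300.00 = $1,192,671.00
Total penalty = $773,027.50 + $1,192,671.00 = $1,965,698.50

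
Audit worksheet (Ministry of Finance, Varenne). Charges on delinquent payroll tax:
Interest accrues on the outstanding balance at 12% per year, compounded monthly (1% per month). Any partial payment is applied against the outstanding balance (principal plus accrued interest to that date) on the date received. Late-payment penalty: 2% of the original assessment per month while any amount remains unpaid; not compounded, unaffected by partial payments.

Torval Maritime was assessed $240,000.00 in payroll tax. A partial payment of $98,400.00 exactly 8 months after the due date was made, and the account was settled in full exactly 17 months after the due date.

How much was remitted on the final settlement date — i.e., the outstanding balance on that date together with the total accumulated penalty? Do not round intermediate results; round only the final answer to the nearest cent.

$258,214.43

Balance at month 8: $240,000.0000 × (1 + 0.01)^8 = $259,885.6094…
After $98,400.00 payment: $259,885.6094… − $98,400.00 = $161,485.6094…
Balance at month 17: $161,485.6094… × (1 + 0.01)^9 = $176,614.4327…
Penalty: 17 × 2% × $240,000.00 = $81,600.00
Final settlement = outstanding balance + penalty = $176,614.4327… + $81,600.00 = $258,214.43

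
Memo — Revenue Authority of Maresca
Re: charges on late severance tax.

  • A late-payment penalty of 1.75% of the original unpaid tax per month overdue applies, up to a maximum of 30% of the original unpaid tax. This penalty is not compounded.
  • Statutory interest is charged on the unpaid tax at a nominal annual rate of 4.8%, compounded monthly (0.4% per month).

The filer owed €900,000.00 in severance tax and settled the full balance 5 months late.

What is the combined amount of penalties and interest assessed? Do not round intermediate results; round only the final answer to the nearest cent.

Penalty: 5 × 1.75% × €900,000.00 = €78,750.00 (below the 30% cap of €270,000.00)
Interest: €900,000.00 × ((1 + 0.004)^5 − 1) = €900,000.00 × 0.0201606… = €18,144.5772…
Penalties + interest = €78,750.0000 + €18,144.5772… = €96,894.58

€96,894.58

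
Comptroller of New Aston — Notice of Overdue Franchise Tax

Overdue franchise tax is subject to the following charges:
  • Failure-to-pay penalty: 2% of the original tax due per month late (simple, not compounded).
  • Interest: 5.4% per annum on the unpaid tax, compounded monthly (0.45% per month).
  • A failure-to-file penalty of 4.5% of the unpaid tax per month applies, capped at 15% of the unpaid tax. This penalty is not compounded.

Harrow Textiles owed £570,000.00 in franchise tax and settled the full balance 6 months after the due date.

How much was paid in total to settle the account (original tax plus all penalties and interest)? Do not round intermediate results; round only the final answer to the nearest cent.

Failure-to-file: 6 × 4.5% × £570,000.00 = £153,900.00, capped at 15% × £570,000.00 = £85,500.00
Failure-to-pay penalty = 2% × £570,000.00 × 6 mo = £68,400.00
Interest: £570,000.00 × ((1 + 0.0045)^6 − 1) = £570,000.00 × 0.0273056… = £15,564.1798…
Total = £570,000.00 + £153,900.0000 + £15,564.1798… = £739,464.18

£739,464.18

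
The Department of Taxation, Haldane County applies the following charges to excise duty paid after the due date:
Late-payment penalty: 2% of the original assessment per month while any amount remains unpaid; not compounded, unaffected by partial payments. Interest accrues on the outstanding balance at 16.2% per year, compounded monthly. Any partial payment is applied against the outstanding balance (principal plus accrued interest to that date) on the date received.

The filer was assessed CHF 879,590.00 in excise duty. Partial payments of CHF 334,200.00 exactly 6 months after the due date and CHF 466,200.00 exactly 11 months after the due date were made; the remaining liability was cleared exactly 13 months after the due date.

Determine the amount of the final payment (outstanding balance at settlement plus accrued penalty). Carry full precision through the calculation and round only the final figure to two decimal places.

CHF 429,833.10

Monthly rate = 16.2% ÷ 12 = 1.35%
Balance at month 6: CHF 879,590.0000 × (1 + 0.0135)^6 = CHF 953,285.0922…
After CHF 334,200.00 payment: CHF 953,285.0922… − CHF 334,200.00 = CHF 619,085.0922…
Balance at month 11: CHF 619,085.0922… × (1 + 0.0135)^5 = CHF 662,016.9534…
After CHF 466,200.00 payment: CHF 662,016.9534… − CHF 466,200.00 = CHF 195,816.9534…
Balance at month 13: CHF 195,816.9534… × (1 + 0.0135)^2 = CHF 201,139.6988…
Penalty: 13 × 2% × CHF 879,590.00 = CHF 228,693.40
Final settlement = outstanding balance + penalty = CHF 201,139.6988… + CHF 228,693.40 = CHF 429,833.10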